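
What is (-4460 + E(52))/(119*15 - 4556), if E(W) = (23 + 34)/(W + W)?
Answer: 463783/288184 ≈ 1.6093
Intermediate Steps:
E(W) = 57/(2*W) (E(W) = 57/((2*W)) = 57*(1/(2*W)) = 57/(2*W))
(-4460 + E(52))/(119*15 - 4556) = (-4460 + (57/2)/52)/(119*15 - 4556) = (-4460 + (57/2)*(1/52))/(1785 - 4556) = (-4460 + 57/104)/(-2771) = -463783/104*(-1/2771) = 463783/288184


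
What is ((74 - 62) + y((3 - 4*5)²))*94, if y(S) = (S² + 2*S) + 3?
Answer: 7906716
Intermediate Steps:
y(S) = 3 + S² + 2*S
((74 - 62) + y((3 - 4*5)²))*94 = ((74 - 62) + (3 + ((3 - 4*5)²)² + 2*(3 - 4*5)²))*94 = (12 + (3 + ((3 - 20)²)² + 2*(3 - 20)²))*94 = (12 + (3 + ((-17)²)² + 2*(-17)²))*94 = (12 + (3 + 289² + 2*289))*94 = (12 + (3 + 83521 + 578))*94 = (12 + 84102)*94 = 84114*94 = 7906716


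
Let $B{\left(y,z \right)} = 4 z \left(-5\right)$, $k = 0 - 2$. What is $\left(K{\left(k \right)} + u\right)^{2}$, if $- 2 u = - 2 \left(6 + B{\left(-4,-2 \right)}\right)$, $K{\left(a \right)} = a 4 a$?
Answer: $3844$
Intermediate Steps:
$k = -2$ ($k = 0 - 2 = -2$)
$K{\left(a \right)} = 4 a^{2}$ ($K{\left(a \right)} = 4 a a = 4 a^{2}$)
$B{\left(y,z \right)} = - 20 z$
$u = 46$ ($u = - \frac{\left(-2\right) \left(6 - -40\right)}{2} = - \frac{\left(-2\right) \left(6 + 40\right)}{2} = - \frac{\left(-2\right) 46}{2} = \left(- \frac{1}{2}\right) \left(-92\right) = 46$)
$\left(K{\left(k \right)} + u\right)^{2} = \left(4 \left(-2\right)^{2} + 46\right)^{2} = \left(4 \cdot 4 + 46\right)^{2} = \left(16 + 46\right)^{2} = 62^{2} = 3844$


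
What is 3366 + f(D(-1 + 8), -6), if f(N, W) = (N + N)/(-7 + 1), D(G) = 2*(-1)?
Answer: 10100/3 ≈ 3366.7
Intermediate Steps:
D(G) = -2
f(N, W) = -N/3 (f(N, W) = (2*N)/(-6) = -N/3)
3366 + f(D(-1 + 8), -6) = 3366 - ⅓*(-2) = 3366 + ⅔ = 10100/3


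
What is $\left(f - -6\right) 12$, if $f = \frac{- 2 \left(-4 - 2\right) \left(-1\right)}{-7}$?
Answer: $\frac{648}{7} \approx 92.571$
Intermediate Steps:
$f = \frac{12}{7}$ ($f = \left(-2\right) \left(-6\right) \left(-1\right) \left(- \frac{1}{7}\right) = 12 \left(-1\right) \left(- \frac{1}{7}\right) = \left(-12\right) \left(- \frac{1}{7}\right) = \frac{12}{7} \approx 1.7143$)
$\left(f - -6\right) 12 = \left(\frac{12}{7} - -6\right) 12 = \left(\frac{12}{7} + 6\right) 12 = \frac{54}{7} \cdot 12 = \frac{648}{7}$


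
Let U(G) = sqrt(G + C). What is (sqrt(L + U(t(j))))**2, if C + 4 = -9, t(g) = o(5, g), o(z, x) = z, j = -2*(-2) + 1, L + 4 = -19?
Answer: -23 + 2*I*sqrt(2) ≈ -23.0 + 2.8284*I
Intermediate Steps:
L = -23 (L = -4 - 19 = -23)
j = 5 (j = 4 + 1 = 5)
t(g) = 5
C = -13 (C = -4 - 9 = -13)
U(G) = sqrt(-13 + G) (U(G) = sqrt(G - 13) = sqrt(-13 + G))
(sqrt(L + U(t(j))))**2 = (sqrt(-23 + sqrt(-13 + 5)))**2 = (sqrt(-23 + sqrt(-8)))**2 = (sqrt(-23 + 2*I*sqrt(2)))**2 = -23 + 2*I*sqrt(2)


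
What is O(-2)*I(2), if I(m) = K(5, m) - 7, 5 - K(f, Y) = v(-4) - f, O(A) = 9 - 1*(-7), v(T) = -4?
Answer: 112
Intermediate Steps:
O(A) = 16 (O(A) = 9 + 7 = 16)
K(f, Y) = 9 + f (K(f, Y) = 5 - (-4 - f) = 5 + (4 + f) = 9 + f)
I(m) = 7 (I(m) = (9 + 5) - 7 = 14 - 7 = 7)
O(-2)*I(2) = 16*7 = 112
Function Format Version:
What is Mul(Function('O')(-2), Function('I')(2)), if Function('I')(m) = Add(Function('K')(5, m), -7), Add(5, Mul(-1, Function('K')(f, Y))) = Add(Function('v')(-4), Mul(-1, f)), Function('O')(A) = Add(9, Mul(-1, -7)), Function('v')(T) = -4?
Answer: 112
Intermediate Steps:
Function('O')(A) = 16 (Function('O')(A) = Add(9, 7) = 16)
Function('K')(f, Y) = Add(9, f) (Function('K')(f, Y) = Add(5, Mul(-1, Add(-4, Mul(-1, f)))) = Add(5, Add(4, f)) = Add(9, f))
Function('I')(m) = 7 (Function('I')(m) = Add(Add(9, 5), -7) = Add(14, -7) = 7)
Mul(Function('O')(-2), Function('I')(2)) = Mul(16, 7) = 112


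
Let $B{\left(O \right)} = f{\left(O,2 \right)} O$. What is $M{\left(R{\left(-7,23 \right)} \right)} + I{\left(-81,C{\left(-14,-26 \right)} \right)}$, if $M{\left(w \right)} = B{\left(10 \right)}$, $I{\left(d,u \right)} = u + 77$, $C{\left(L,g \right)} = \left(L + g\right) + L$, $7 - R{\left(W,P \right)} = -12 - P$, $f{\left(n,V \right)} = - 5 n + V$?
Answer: $-457$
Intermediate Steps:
$f{\left(n,V \right)} = V - 5 n$
$R{\left(W,P \right)} = 19 + P$ ($R{\left(W,P \right)} = 7 - \left(-12 - P\right) = 7 + \left(12 + P\right) = 19 + P$)
$C{\left(L,g \right)} = g + 2 L$
$B{\left(O \right)} = O \left(2 - 5 O\right)$ ($B{\left(O \right)} = \left(2 - 5 O\right) O = O \left(2 - 5 O\right)$)
$I{\left(d,u \right)} = 77 + u$
$M{\left(w \right)} = -480$ ($M{\left(w \right)} = 10 \left(2 - 50\right) = 10 \left(-48\right) = -480$)
$M{\left(R{\left(-7,23 \right)} \right)} + I{\left(-81,C{\left(-14,-26 \right)} \right)} = -480 + \left(77 + \left(-26 + 2 \left(-14\right)\right)\right) = -480 + \left(77 - 54\right) = -480 + 23 = -457$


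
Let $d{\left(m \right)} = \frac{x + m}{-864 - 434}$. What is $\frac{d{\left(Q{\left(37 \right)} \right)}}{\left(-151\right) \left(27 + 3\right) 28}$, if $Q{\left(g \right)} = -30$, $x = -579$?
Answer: $- \frac{29}{7839920} \approx -3.699 \cdot 10^{-6}$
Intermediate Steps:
$d{\left(m \right)} = \frac{579}{1298} - \frac{m}{1298}$ ($d{\left(m \right)} = \frac{-579 + m}{-864 - 434} = \frac{-579 + m}{-1298} = \left(-579 + m\right) \left(- \frac{1}{1298}\right) = \frac{579}{1298} - \frac{m}{1298}$)
$\frac{d{\left(Q{\left(37 \right)} \right)}}{\left(-151\right) \left(27 + 3\right) 28} = \frac{\frac{579}{1298} - - \frac{15}{649}}{\left(-151\right) \left(27 + 3\right) 28} = \frac{\frac{579}{1298} + \frac{15}{649}}{\left(-151\right) 30 \cdot 28} = \frac{609}{1298 \left(\left(-151\right) 840\right)} = \frac{609}{1298 \left(-126840\right)} = \frac{609}{1298} \left(- \frac{1}{126840}\right) = - \frac{29}{7839920}$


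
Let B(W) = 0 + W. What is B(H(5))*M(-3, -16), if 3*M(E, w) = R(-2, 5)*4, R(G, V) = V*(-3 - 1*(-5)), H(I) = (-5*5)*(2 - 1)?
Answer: -1000/3 ≈ -333.33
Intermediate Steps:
H(I) = -25 (H(I) = -25*1 = -25)
R(G, V) = 2*V (R(G, V) = V*(-3 + 5) = V*2 = 2*V)
B(W) = W
M(E, w) = 40/3 (M(E, w) = ((2*5)*4)/3 = (10*4)/3 = (1/3)*40 = 40/3)
B(H(5))*M(-3, -16) = -25*40/3 = -1000/3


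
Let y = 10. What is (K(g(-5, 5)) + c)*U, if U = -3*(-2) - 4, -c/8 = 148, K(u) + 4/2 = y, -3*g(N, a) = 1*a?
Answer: -2352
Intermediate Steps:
g(N, a) = -a/3
K(u) = 8 (K(u) = -2 + 10 = 8)
c = -1184 (c = -8*148 = -1184)
U = 2 (U = 6 - 4 = 2)
(K(g(-5, 5)) + c)*U = (8 - 1184)*2 = -1176*2 = -2352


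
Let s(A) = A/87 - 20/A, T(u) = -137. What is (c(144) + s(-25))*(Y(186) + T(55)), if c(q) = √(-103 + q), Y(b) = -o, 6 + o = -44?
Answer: -223/5 - 87*√41 ≈ -601.67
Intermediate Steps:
o = -50 (o = -6 - 44 = -50)
Y(b) = 50 (Y(b) = -1*(-50) = 50)
s(A) = -20/A + A/87 (s(A) = A*(1/87) - 20/A = A/87 - 20/A = -20/A + A/87)
(c(144) + s(-25))*(Y(186) + T(55)) = (√(-103 + 144) + (-20/(-25) + (1/87)*(-25)))*(50 - 137) = (√41 + (-20*(-1/25) - 25/87))*(-87) = (√41 + (⅘ - 25/87))*(-87) = (√41 + 223/435)*(-87) = (223/435 + √41)*(-87) = -223/5 - 87*√41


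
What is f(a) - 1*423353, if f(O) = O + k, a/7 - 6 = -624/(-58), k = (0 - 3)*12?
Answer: -12274879/29 ≈ -4.2327e+5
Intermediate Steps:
k = -36 (k = -3*12 = -36)
a = 3402/29 (a = 42 + 7*(-624/(-58)) = 42 + 7*(-624*(-1/58)) = 42 + 7*(312/29) = 42 + 2184/29 = 3402/29 ≈ 117.31)
f(O) = -36 + O (f(O) = O - 36 = -36 + O)
f(a) - 1*423353 = (-36 + 3402/29) - 1*423353 = 2358/29 - 423353 = -12274879/29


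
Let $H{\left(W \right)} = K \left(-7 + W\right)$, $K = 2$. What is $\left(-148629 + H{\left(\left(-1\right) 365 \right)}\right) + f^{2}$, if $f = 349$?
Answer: $-27572$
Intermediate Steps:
$H{\left(W \right)} = -14 + 2 W$ ($H{\left(W \right)} = 2 \left(-7 + W\right) = -14 + 2 W$)
$\left(-148629 + H{\left(\left(-1\right) 365 \right)}\right) + f^{2} = \left(-148629 + \left(-14 + 2 \left(\left(-1\right) 365\right)\right)\right) + 349^{2} = \left(-148629 + \left(-14 + 2 \left(-365\right)\right)\right) + 121801 = \left(-148629 - 744\right) + 121801 = -149373 + 121801 = -27572$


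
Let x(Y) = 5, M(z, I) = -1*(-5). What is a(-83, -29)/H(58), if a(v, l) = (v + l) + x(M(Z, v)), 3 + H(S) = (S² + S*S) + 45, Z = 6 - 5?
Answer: -107/6770 ≈ -0.015805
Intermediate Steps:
Z = 1
M(z, I) = 5
H(S) = 42 + 2*S² (H(S) = -3 + ((S² + S*S) + 45) = -3 + ((S² + S²) + 45) = -3 + (2*S² + 45) = -3 + (45 + 2*S²) = 42 + 2*S²)
a(v, l) = 5 + l + v (a(v, l) = (v + l) + 5 = (l + v) + 5 = 5 + l + v)
a(-83, -29)/H(58) = (5 - 29 - 83)/(42 + 2*58²) = -107/(42 + 2*3364) = -107/(42 + 6728) = -107/6770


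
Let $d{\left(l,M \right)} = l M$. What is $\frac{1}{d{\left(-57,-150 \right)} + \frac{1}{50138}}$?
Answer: $\frac{50138}{428679901} \approx 0.00011696$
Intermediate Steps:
$d{\left(l,M \right)} = M l$
$\frac{1}{d{\left(-57,-150 \right)} + \frac{1}{50138}} = \frac{1}{\left(-150\right) \left(-57\right) + \frac{1}{50138}} = \frac{1}{8550 + \frac{1}{50138}} = \frac{1}{\frac{428679901}{50138}} = \frac{50138}{428679901}$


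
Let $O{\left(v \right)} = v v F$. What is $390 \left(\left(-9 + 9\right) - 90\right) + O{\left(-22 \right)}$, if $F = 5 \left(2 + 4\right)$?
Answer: $-20580$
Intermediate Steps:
$F = 30$ ($F = 5 \cdot 6 = 30$)
$O{\left(v \right)} = 30 v^{2}$ ($O{\left(v \right)} = v v 30 = v^{2} \cdot 30 = 30 v^{2}$)
$390 \left(\left(-9 + 9\right) - 90\right) + O{\left(-22 \right)} = 390 \left(\left(-9 + 9\right) - 90\right) + 30 \left(-22\right)^{2} = 390 \left(0 - 90\right) + 30 \cdot 484 = 390 \left(-90\right) + 14520 = -35100 + 14520 = -20580$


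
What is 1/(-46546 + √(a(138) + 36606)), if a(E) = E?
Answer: -23273/1083246686 - √9186/1083246686 ≈ -2.1573e-5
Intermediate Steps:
1/(-46546 + √(a(138) + 36606)) = 1/(-46546 + √(138 + 36606)) = 1/(-46546 + √36744) = 1/(-46546 + 2*√9186)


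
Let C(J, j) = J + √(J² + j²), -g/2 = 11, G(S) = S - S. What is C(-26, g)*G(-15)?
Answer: 0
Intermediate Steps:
G(S) = 0
g = -22 (g = -2*11 = -22)
C(-26, g)*G(-15) = (-26 + √((-26)² + (-22)²))*0 = (-26 + √(676 + 484))*0 = (-26 + √1160)*0 = (-26 + 2*√290)*0 = 0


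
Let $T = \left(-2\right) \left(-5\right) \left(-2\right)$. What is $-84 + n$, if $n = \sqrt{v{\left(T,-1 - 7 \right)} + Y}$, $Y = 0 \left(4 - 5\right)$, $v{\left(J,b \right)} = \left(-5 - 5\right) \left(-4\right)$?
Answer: $-84 + 2 \sqrt{10} \approx -77.675$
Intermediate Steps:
$T = -20$ ($T = 10 \left(-2\right) = -20$)
$v{\left(J,b \right)} = 40$ ($v{\left(J,b \right)} = \left(-10\right) \left(-4\right) = 40$)
$Y = 0$ ($Y = 0 \left(-1\right) = 0$)
$n = 2 \sqrt{10}$ ($n = \sqrt{40 + 0} = \sqrt{40} = 2 \sqrt{10} \approx 6.3246$)
$-84 + n = -84 + 2 \sqrt{10}$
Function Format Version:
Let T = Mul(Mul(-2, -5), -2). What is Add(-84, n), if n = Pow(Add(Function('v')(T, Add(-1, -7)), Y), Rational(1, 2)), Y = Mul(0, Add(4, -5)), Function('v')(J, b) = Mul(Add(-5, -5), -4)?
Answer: Add(-84, Mul(2, Pow(10, Rational(1, 2)))) ≈ -77.675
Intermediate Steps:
T = -20 (T = Mul(10, -2) = -20)
Function('v')(J, b) = 40 (Function('v')(J, b) = Mul(-10, -4) = 40)
Y = 0 (Y = Mul(0, -1) = 0)
n = Mul(2, Pow(10, Rational(1, 2))) (n = Pow(Add(40, 0), Rational(1, 2)) = Pow(40, Rational(1, 2)) = Mul(2, Pow(10, Rational(1, 2))) ≈ 6.3246)
Add(-84, n) = Add(-84, Mul(2, Pow(10, Rational(1, 2))))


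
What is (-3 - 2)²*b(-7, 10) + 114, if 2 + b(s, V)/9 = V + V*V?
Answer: 24414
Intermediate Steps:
b(s, V) = -18 + 9*V + 9*V² (b(s, V) = -18 + 9*(V + V*V) = -18 + 9*(V + V²) = -18 + (9*V + 9*V²) = -18 + 9*V + 9*V²)
(-3 - 2)²*b(-7, 10) + 114 = (-3 - 2)²*(-18 + 9*10 + 9*10²) + 114 = (-5)²*(-18 + 90 + 9*100) + 114 = 25*(-18 + 90 + 900) + 114 = 25*972 + 114 = 24300 + 114 = 24414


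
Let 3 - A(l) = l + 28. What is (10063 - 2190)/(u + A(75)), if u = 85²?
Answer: 7873/7125 ≈ 1.1050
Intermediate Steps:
u = 7225
A(l) = -25 - l (A(l) = 3 - (l + 28) = 3 - (28 + l) = 3 + (-28 - l) = -25 - l)
(10063 - 2190)/(u + A(75)) = (10063 - 2190)/(7225 + (-25 - 1*75)) = 7873/(7225 + (-25 - 75)) = 7873/(7225 - 100) = 7873/7125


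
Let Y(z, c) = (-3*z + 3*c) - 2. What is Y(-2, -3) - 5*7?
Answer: -40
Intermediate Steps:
Y(z, c) = -2 - 3*z + 3*c
Y(-2, -3) - 5*7 = (-2 - 3*(-2) + 3*(-3)) - 5*7 = (-2 + 6 - 9) - 35 = -5 - 35 = -40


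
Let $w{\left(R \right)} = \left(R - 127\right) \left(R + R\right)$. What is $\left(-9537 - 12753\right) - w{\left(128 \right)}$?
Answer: $-22546$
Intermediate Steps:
$w{\left(R \right)} = 2 R \left(-127 + R\right)$ ($w{\left(R \right)} = \left(-127 + R\right) 2 R = 2 R \left(-127 + R\right)$)
$\left(-9537 - 12753\right) - w{\left(128 \right)} = \left(-9537 - 12753\right) - 2 \cdot 128 \left(-127 + 128\right) = -22290 - 2 \cdot 128 \cdot 1 = -22290 - 256 = -22546$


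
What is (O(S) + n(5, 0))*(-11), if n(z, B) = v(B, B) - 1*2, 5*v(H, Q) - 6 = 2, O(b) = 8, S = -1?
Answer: -418/5 ≈ -83.600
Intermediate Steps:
v(H, Q) = 8/5 (v(H, Q) = 6/5 + (⅕)*2 = 6/5 + ⅖ = 8/5)
n(z, B) = -⅖ (n(z, B) = 8/5 - 1*2 = 8/5 - 2 = -⅖)
(O(S) + n(5, 0))*(-11) = (8 - ⅖)*(-11) = (38/5)*(-11) = -418/5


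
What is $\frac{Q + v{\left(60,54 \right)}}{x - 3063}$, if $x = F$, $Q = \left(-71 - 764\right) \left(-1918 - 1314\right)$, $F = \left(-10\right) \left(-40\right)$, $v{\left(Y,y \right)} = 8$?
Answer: $- \frac{2698728}{2663} \approx -1013.4$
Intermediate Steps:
$F = 400$
$Q = 2698720$ ($Q = \left(-835\right) \left(-3232\right) = 2698720$)
$x = 400$
$\frac{Q + v{\left(60,54 \right)}}{x - 3063} = \frac{2698720 + 8}{400 - 3063} = \frac{2698728}{-2663} = 2698728 \left(- \frac{1}{2663}\right) = - \frac{2698728}{2663}$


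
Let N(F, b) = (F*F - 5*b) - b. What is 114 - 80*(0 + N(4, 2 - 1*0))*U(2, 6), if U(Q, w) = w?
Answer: -1806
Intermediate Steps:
N(F, b) = F² - 6*b (N(F, b) = (F² - 5*b) - b = F² - 6*b)
114 - 80*(0 + N(4, 2 - 1*0))*U(2, 6) = 114 - 80*(0 + (4² - 6*(2 - 1*0)))*6 = 114 - 80*(0 + (16 - 6*(2 + 0)))*6 = 114 - 80*(0 + (16 - 6*2))*6 = 114 - 80*(0 + (16 - 12))*6 = 114 - 80*(0 + 4)*6 = 114 - 320*6 = 114 - 80*24 = 114 - 1920 = -1806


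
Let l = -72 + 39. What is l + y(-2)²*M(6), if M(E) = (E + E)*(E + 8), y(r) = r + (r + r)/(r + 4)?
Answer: 2655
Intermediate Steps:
y(r) = r + 2*r/(4 + r) (y(r) = r + (2*r)/(4 + r) = r + 2*r/(4 + r))
M(E) = 2*E*(8 + E) (M(E) = (2*E)*(8 + E) = 2*E*(8 + E))
l = -33
l + y(-2)²*M(6) = -33 + (-2*(6 - 2)/(4 - 2))²*(2*6*(8 + 6)) = -33 + (-2*4/2)²*(2*6*14) = -33 + (-2*½*4)²*168 = -33 + (-4)²*168 = -33 + 16*168 = -33 + 2688 = 2655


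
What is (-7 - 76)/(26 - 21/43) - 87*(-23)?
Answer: 2191528/1097 ≈ 1997.7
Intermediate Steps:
(-7 - 76)/(26 - 21/43) - 87*(-23) = -83/(26 - 21*1/43) + 2001 = -83/(26 - 21/43) + 2001 = -83/1097/43 + 2001 = -83*43/1097 + 2001 = -3569/1097 + 2001 = 2191528/1097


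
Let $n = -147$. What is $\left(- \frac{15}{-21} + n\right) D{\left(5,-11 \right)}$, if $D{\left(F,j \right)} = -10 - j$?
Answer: $- \frac{1024}{7} \approx -146.29$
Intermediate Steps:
$\left(- \frac{15}{-21} + n\right) D{\left(5,-11 \right)} = \left(- \frac{15}{-21} - 147\right) \left(-10 - -11\right) = \left(\left(-15\right) \left(- \frac{1}{21}\right) - 147\right) \left(-10 + 11\right) = \left(\frac{5}{7} - 147\right) 1 = \left(- \frac{1024}{7}\right) 1 = - \frac{1024}{7}$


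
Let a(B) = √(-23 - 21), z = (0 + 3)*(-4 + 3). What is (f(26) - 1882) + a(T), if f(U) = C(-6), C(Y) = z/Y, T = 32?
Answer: -3763/2 + 2*I*√11 ≈ -1881.5 + 6.6332*I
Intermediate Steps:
z = -3 (z = 3*(-1) = -3)
a(B) = 2*I*√11 (a(B) = √(-44) = 2*I*√11)
C(Y) = -3/Y
f(U) = ½ (f(U) = -3/(-6) = -3*(-⅙) = ½)
(f(26) - 1882) + a(T) = (½ - 1882) + 2*I*√11 = -3763/2 + 2*I*√11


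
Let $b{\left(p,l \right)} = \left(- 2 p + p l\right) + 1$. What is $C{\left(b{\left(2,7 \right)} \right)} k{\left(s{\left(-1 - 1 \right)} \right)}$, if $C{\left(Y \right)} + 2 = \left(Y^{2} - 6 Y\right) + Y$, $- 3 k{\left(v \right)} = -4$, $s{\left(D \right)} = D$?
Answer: $\frac{256}{3} \approx 85.333$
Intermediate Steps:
$b{\left(p,l \right)} = 1 - 2 p + l p$ ($b{\left(p,l \right)} = \left(- 2 p + l p\right) + 1 = 1 - 2 p + l p$)
$k{\left(v \right)} = \frac{4}{3}$ ($k{\left(v \right)} = \left(- \frac{1}{3}\right) \left(-4\right) = \frac{4}{3}$)
$C{\left(Y \right)} = -2 + Y^{2} - 5 Y$ ($C{\left(Y \right)} = -2 + \left(\left(Y^{2} - 6 Y\right) + Y\right) = -2 + \left(Y^{2} - 5 Y\right) = -2 + Y^{2} - 5 Y$)
$C{\left(b{\left(2,7 \right)} \right)} k{\left(s{\left(-1 - 1 \right)} \right)} = \left(-2 + \left(1 - 4 + 7 \cdot 2\right)^{2} - 5 \left(1 - 4 + 7 \cdot 2\right)\right) \frac{4}{3} = \left(-2 + \left(1 - 4 + 14\right)^{2} - 5 \left(1 - 4 + 14\right)\right) \frac{4}{3} = \left(-2 + 11^{2} - 55\right) \frac{4}{3} = \left(-2 + 121 - 55\right) \frac{4}{3} = 64 \cdot \frac{4}{3} = \frac{256}{3}$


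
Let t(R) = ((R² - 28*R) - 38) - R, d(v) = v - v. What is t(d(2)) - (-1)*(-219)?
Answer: -257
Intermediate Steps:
d(v) = 0
t(R) = -38 + R² - 29*R (t(R) = (-38 + R² - 28*R) - R = -38 + R² - 29*R)
t(d(2)) - (-1)*(-219) = (-38 + 0² - 29*0) - (-1)*(-219) = (-38 + 0 + 0) - 1*219 = -38 - 219 = -257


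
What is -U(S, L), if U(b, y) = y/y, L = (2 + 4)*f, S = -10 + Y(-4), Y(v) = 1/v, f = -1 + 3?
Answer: -1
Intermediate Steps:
f = 2
S = -41/4 (S = -10 + 1/(-4) = -10 - 1/4 = -41/4 ≈ -10.250)
L = 12 (L = (2 + 4)*2 = 6*2 = 12)
U(b, y) = 1
-U(S, L) = -1*1 = -1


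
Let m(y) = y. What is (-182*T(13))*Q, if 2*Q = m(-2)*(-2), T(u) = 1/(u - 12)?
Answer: -364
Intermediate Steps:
T(u) = 1/(-12 + u)
Q = 2 (Q = (-2*(-2))/2 = (1/2)*4 = 2)
(-182*T(13))*Q = -182/(-12 + 13)*2 = -182/1*2 = -182*1*2 = -182*2 = -364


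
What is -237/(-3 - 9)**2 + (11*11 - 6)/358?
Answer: -11381/8592 ≈ -1.3246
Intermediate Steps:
-237/(-3 - 9)**2 + (11*11 - 6)/358 = -237/((-12)**2) + (121 - 6)*(1/358) = -237/144 + 115*(1/358) = -237*1/144 + 115/358 = -79/48 + 115/358 = -11381/8592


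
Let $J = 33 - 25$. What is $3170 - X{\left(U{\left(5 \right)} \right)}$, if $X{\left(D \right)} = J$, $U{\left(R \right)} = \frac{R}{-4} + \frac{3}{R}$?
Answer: $3162$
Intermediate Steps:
$J = 8$ ($J = 33 - 25 = 8$)
$U{\left(R \right)} = \frac{3}{R} - \frac{R}{4}$ ($U{\left(R \right)} = R \left(- \frac{1}{4}\right) + \frac{3}{R} = - \frac{R}{4} + \frac{3}{R} = \frac{3}{R} - \frac{R}{4}$)
$X{\left(D \right)} = 8$
$3170 - X{\left(U{\left(5 \right)} \right)} = 3170 - 8 = 3162$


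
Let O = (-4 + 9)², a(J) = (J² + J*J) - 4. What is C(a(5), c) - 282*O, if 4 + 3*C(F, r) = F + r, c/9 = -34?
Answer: -7138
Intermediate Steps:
c = -306 (c = 9*(-34) = -306)
a(J) = -4 + 2*J² (a(J) = (J² + J²) - 4 = 2*J² - 4 = -4 + 2*J²)
C(F, r) = -4/3 + F/3 + r/3 (C(F, r) = -4/3 + (F + r)/3 = -4/3 + (F/3 + r/3) = -4/3 + F/3 + r/3)
O = 25 (O = 5² = 25)
C(a(5), c) - 282*O = (-4/3 + (-4 + 2*5²)/3 + (⅓)*(-306)) - 282*25 = (-4/3 + (-4 + 2*25)/3 - 102) - 7050 = (-4/3 + (-4 + 50)/3 - 102) - 7050 = (-4/3 + (⅓)*46 - 102) - 7050 = (-4/3 + 46/3 - 102) - 7050 = -88 - 7050 = -7138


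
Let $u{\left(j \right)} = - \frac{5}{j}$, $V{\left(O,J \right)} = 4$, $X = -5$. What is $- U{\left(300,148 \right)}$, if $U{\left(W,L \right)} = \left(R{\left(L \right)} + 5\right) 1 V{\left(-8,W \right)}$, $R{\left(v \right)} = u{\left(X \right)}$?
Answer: $-24$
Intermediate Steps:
$R{\left(v \right)} = 1$ ($R{\left(v \right)} = - \frac{5}{-5} = \left(-5\right) \left(- \frac{1}{5}\right) = 1$)
$U{\left(W,L \right)} = 24$ ($U{\left(W,L \right)} = \left(1 + 5\right) 1 \cdot 4 = 6 \cdot 1 \cdot 4 = 6 \cdot 4 = 24$)
$- U{\left(300,148 \right)} = \left(-1\right) 24 = -24$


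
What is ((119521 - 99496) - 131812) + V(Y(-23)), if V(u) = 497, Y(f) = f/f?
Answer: -111290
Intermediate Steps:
Y(f) = 1
((119521 - 99496) - 131812) + V(Y(-23)) = ((119521 - 99496) - 131812) + 497 = (20025 - 131812) + 497 = -111787 + 497 = -111290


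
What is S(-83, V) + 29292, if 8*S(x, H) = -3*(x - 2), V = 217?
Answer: 234591/8 ≈ 29324.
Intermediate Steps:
S(x, H) = ¾ - 3*x/8 (S(x, H) = (-3*(x - 2))/8 = (-3*(-2 + x))/8 = (6 - 3*x)/8 = ¾ - 3*x/8)
S(-83, V) + 29292 = (¾ - 3/8*(-83)) + 29292 = (¾ + 249/8) + 29292 = 255/8 + 29292 = 234591/8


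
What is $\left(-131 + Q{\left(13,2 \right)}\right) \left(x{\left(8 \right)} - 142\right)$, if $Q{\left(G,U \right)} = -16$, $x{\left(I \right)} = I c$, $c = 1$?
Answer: $19698$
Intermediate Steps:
$x{\left(I \right)} = I$ ($x{\left(I \right)} = I 1 = I$)
$\left(-131 + Q{\left(13,2 \right)}\right) \left(x{\left(8 \right)} - 142\right) = \left(-131 - 16\right) \left(8 - 142\right) = \left(-147\right) \left(-134\right) = 19698$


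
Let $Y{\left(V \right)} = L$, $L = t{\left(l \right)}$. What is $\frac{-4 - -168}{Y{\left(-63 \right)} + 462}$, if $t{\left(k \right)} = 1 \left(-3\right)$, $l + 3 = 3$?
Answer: $\frac{164}{459} \approx 0.3573$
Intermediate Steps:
$l = 0$ ($l = -3 + 3 = 0$)
$t{\left(k \right)} = -3$
$L = -3$
$Y{\left(V \right)} = -3$
$\frac{-4 - -168}{Y{\left(-63 \right)} + 462} = \frac{-4 - -168}{-3 + 462} = \frac{-4 + 168}{459} = 164 \cdot \frac{1}{459} = \frac{164}{459}$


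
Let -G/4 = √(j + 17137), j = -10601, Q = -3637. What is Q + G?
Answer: -3637 - 8*√1634 ≈ -3960.4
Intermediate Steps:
G = -8*√1634 (G = -4*√(-10601 + 17137) = -8*√1634 ≈ -323.38)
Q + G = -3637 - 8*√1634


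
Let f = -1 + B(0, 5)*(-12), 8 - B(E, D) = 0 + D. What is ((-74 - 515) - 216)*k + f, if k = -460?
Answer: 370263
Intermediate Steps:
B(E, D) = 8 - D (B(E, D) = 8 - (0 + D) = 8 - D)
f = -37 (f = -1 + (8 - 1*5)*(-12) = -1 + (8 - 5)*(-12) = -1 + 3*(-12) = -1 - 36 = -37)
((-74 - 515) - 216)*k + f = ((-74 - 515) - 216)*(-460) - 37 = (-589 - 216)*(-460) - 37 = -805*(-460) - 37 = 370300 - 37 = 370263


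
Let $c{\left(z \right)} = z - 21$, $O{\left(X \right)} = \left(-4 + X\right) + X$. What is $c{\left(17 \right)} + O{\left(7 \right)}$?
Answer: $6$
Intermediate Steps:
$O{\left(X \right)} = -4 + 2 X$
$c{\left(z \right)} = -21 + z$
$c{\left(17 \right)} + O{\left(7 \right)} = \left(-21 + 17\right) + \left(-4 + 2 \cdot 7\right) = -4 + \left(-4 + 14\right) = -4 + 10 = 6$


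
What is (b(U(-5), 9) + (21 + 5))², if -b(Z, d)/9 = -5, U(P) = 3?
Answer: 5041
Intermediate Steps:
b(Z, d) = 45 (b(Z, d) = -9*(-5) = 45)
(b(U(-5), 9) + (21 + 5))² = (45 + (21 + 5))² = (45 + 26)² = 71² = 5041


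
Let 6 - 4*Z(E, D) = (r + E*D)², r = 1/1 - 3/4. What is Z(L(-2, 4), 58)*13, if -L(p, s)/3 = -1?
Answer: -6314269/64 ≈ -98661.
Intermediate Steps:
L(p, s) = 3 (L(p, s) = -3*(-1) = 3)
r = ¼ (r = 1*1 - 3*¼ = 1 - ¾ = ¼ ≈ 0.25000)
Z(E, D) = 3/2 - (¼ + D*E)²/4 (Z(E, D) = 3/2 - (¼ + E*D)²/4 = 3/2 - (¼ + D*E)²/4)
Z(L(-2, 4), 58)*13 = (3/2 - (1 + 4*58*3)²/64)*13 = (3/2 - (1 + 696)²/64)*13 = (3/2 - 1/64*697²)*13 = (3/2 - 1/64*485809)*13 = (3/2 - 485809/64)*13 = -485713/64*13 = -6314269/64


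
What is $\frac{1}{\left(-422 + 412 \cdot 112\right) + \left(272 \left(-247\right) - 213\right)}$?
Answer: $- \frac{1}{21675} \approx -4.6136 \cdot 10^{-5}$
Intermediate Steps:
$\frac{1}{\left(-422 + 412 \cdot 112\right) + \left(272 \left(-247\right) - 213\right)} = \frac{1}{\left(-422 + 46144\right) - 67397} = \frac{1}{45722 - 67397} = \frac{1}{-21675} = - \frac{1}{21675}$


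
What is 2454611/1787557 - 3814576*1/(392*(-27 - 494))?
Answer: 915010268073/45634542653 ≈ 20.051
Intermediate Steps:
2454611/1787557 - 3814576*1/(392*(-27 - 494)) = 2454611*(1/1787557) - 3814576/(392*(-521)) = 2454611/1787557 - 3814576/(-204232) = 2454611/1787557 - 3814576*(-1/204232) = 2454611/1787557 + 476822/25529 = 915010268073/45634542653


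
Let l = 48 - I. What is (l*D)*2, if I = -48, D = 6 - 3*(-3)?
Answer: 2880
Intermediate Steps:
D = 15 (D = 6 + 9 = 15)
l = 96 (l = 48 - 1*(-48) = 48 + 48 = 96)
(l*D)*2 = (96*15)*2 = 1440*2 = 2880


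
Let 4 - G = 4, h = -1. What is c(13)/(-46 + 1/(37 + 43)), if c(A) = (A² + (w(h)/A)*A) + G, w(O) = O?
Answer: -13440/3679 ≈ -3.6532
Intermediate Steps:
G = 0 (G = 4 - 1*4 = 4 - 4 = 0)
c(A) = -1 + A² (c(A) = (A² + (-1/A)*A) + 0 = (A² - 1) + 0 = (-1 + A²) + 0 = -1 + A²)
c(13)/(-46 + 1/(37 + 43)) = (-1 + 13²)/(-46 + 1/(37 + 43)) = (-1 + 169)/(-46 + 1/80) = 168/(-46 + 1/80) = 168/(-3679/80) = 168*(-80/3679) = -13440/3679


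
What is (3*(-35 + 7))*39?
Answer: -3276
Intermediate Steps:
(3*(-35 + 7))*39 = (3*(-28))*39 = -84*39 = -3276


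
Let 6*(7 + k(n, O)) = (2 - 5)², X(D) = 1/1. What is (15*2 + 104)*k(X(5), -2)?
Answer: -737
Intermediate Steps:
X(D) = 1
k(n, O) = -11/2 (k(n, O) = -7 + (2 - 5)²/6 = -7 + (⅙)*(-3)² = -7 + (⅙)*9 = -7 + 3/2 = -11/2)
(15*2 + 104)*k(X(5), -2) = (15*2 + 104)*(-11/2) = (30 + 104)*(-11/2) = 134*(-11/2) = -737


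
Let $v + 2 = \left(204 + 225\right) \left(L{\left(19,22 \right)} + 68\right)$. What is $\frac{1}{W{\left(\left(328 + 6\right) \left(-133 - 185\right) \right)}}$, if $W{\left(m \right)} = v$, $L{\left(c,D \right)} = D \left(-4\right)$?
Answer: $- \frac{1}{8582} \approx -0.00011652$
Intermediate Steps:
$L{\left(c,D \right)} = - 4 D$
$v = -8582$ ($v = -2 + \left(204 + 225\right) \left(\left(-4\right) 22 + 68\right) = -2 + 429 \left(-88 + 68\right) = -2 + 429 \left(-20\right) = -2 - 8580 = -8582$)
$W{\left(m \right)} = -8582$
$\frac{1}{W{\left(\left(328 + 6\right) \left(-133 - 185\right) \right)}} = \frac{1}{-8582} = - \frac{1}{8582}$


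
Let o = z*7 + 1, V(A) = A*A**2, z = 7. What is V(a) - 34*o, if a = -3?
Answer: -1727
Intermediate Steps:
V(A) = A**3
o = 50 (o = 7*7 + 1 = 49 + 1 = 50)
V(a) - 34*o = (-3)**3 - 34*50 = -27 - 1700 = -1727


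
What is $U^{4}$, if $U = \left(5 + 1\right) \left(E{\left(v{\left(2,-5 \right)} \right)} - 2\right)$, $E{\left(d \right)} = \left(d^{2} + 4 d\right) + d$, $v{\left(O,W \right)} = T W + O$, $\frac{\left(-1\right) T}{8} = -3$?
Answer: $40943618457436164096$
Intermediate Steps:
$T = 24$ ($T = \left(-8\right) \left(-3\right) = 24$)
$v{\left(O,W \right)} = O + 24 W$ ($v{\left(O,W \right)} = 24 W + O = O + 24 W$)
$E{\left(d \right)} = d^{2} + 5 d$
$U = 79992$ ($U = \left(5 + 1\right) \left(\left(2 + 24 \left(-5\right)\right) \left(5 + \left(2 + 24 \left(-5\right)\right)\right) - 2\right) = 6 \left(\left(2 - 120\right) \left(5 + \left(2 - 120\right)\right) - 2\right) = 6 \left(- 118 \left(5 - 118\right) - 2\right) = 6 \left(\left(-118\right) \left(-113\right) - 2\right) = 6 \left(13334 - 2\right) = 6 \cdot 13332 = 79992$)
$U^{4} = 79992^{4} = 40943618457436164096$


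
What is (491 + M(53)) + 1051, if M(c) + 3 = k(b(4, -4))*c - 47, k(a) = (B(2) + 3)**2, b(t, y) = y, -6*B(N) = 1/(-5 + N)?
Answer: 643733/324 ≈ 1986.8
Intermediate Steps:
B(N) = -1/(6*(-5 + N))
k(a) = 3025/324 (k(a) = (-1/(-30 + 6*2) + 3)**2 = (-1/(-30 + 12) + 3)**2 = (-1/(-18) + 3)**2 = (-1*(-1/18) + 3)**2 = (1/18 + 3)**2 = (55/18)**2 = 3025/324)
M(c) = -50 + 3025*c/324 (M(c) = -3 + (3025*c/324 - 47) = -3 + (-47 + 3025*c/324) = -50 + 3025*c/324)
(491 + M(53)) + 1051 = (491 + (-50 + (3025/324)*53)) + 1051 = (491 + (-50 + 160325/324)) + 1051 = (491 + 144125/324) + 1051 = 303209/324 + 1051 = 643733/324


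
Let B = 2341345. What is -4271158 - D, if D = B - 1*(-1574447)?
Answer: -8186950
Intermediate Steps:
D = 3915792 (D = 2341345 - 1*(-1574447) = 2341345 + 1574447 = 3915792)
-4271158 - D = -4271158 - 1*3915792 = -4271158 - 3915792 = -8186950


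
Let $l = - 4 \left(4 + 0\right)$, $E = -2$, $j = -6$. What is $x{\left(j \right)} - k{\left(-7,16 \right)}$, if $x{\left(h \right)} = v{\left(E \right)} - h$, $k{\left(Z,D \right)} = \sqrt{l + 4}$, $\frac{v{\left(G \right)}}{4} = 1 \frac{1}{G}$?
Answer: $4 - 2 i \sqrt{3} \approx 4.0 - 3.4641 i$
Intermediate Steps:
$v{\left(G \right)} = \frac{4}{G}$ ($v{\left(G \right)} = 4 \cdot 1 \frac{1}{G} = \frac{4}{G}$)
$l = -16$ ($l = \left(-4\right) 4 = -16$)
$k{\left(Z,D \right)} = 2 i \sqrt{3}$ ($k{\left(Z,D \right)} = \sqrt{-16 + 4} = \sqrt{-12} = 2 i \sqrt{3}$)
$x{\left(h \right)} = -2 - h$ ($x{\left(h \right)} = \frac{4}{-2} - h = 4 \left(- \frac{1}{2}\right) - h = -2 - h$)
$x{\left(j \right)} - k{\left(-7,16 \right)} = \left(-2 - -6\right) - 2 i \sqrt{3} = \left(-2 + 6\right) - 2 i \sqrt{3} = 4 - 2 i \sqrt{3}$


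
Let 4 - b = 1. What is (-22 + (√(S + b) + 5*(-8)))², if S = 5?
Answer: 3852 - 248*√2 ≈ 3501.3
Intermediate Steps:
b = 3 (b = 4 - 1*1 = 4 - 1 = 3)
(-22 + (√(S + b) + 5*(-8)))² = (-22 + (√(5 + 3) + 5*(-8)))² = (-22 + (√8 - 40))² = (-22 + (2*√2 - 40))² = (-22 + (-40 + 2*√2))² = (-62 + 2*√2)²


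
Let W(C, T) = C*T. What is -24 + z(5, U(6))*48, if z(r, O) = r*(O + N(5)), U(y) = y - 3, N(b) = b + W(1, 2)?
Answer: 2376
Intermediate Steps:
N(b) = 2 + b (N(b) = b + 1*2 = b + 2 = 2 + b)
U(y) = -3 + y
z(r, O) = r*(7 + O) (z(r, O) = r*(O + (2 + 5)) = r*(O + 7) = r*(7 + O))
-24 + z(5, U(6))*48 = -24 + (5*(7 + (-3 + 6)))*48 = -24 + (5*(7 + 3))*48 = -24 + (5*10)*48 = -24 + 50*48 = -24 + 2400 = 2376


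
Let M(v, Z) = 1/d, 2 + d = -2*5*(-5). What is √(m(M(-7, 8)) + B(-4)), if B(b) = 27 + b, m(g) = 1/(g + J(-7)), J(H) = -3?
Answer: √463463/143 ≈ 4.7607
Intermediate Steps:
d = 48 (d = -2 - 2*5*(-5) = -2 - 10*(-5) = -2 + 50 = 48)
M(v, Z) = 1/48
m(g) = 1/(-3 + g) (m(g) = 1/(g - 3) = 1/(-3 + g))
√(m(M(-7, 8)) + B(-4)) = √(1/(-3 + 1/48) + (27 - 4)) = √(1/(-143/48) + 23) = √(-48/143 + 23) = √(3241/143) = √463463/143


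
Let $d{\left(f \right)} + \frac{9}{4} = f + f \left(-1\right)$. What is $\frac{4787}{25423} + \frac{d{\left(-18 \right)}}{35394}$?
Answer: $\frac{225831835}{1199762216} \approx 0.18823$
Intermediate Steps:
$d{\left(f \right)} = - \frac{9}{4}$ ($d{\left(f \right)} = - \frac{9}{4} + \left(f + f \left(-1\right)\right) = - \frac{9}{4} + \left(f - f\right) = - \frac{9}{4} + 0 = - \frac{9}{4}$)
$\frac{4787}{25423} + \frac{d{\left(-18 \right)}}{35394} = \frac{4787}{25423} - \frac{9}{4 \cdot 35394} = 4787 \cdot \frac{1}{25423} - \frac{3}{47192} = \frac{4787}{25423} - \frac{3}{47192} = \frac{225831835}{1199762216}$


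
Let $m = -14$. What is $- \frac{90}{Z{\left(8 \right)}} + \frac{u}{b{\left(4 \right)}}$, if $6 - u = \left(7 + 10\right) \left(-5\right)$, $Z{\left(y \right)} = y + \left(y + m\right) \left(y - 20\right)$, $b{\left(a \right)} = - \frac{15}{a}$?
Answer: $- \frac{3047}{120} \approx -25.392$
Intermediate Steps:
$Z{\left(y \right)} = y + \left(-20 + y\right) \left(-14 + y\right)$ ($Z{\left(y \right)} = y + \left(y - 14\right) \left(y - 20\right) = y + \left(-14 + y\right) \left(-20 + y\right) = y + \left(-20 + y\right) \left(-14 + y\right)$)
$u = 91$ ($u = 6 - \left(7 + 10\right) \left(-5\right) = 6 - 17 \left(-5\right) = 6 - -85 = 6 + 85 = 91$)
$- \frac{90}{Z{\left(8 \right)}} + \frac{u}{b{\left(4 \right)}} = - \frac{90}{280 + 8^{2} - 264} + \frac{91}{\left(-15\right) \frac{1}{4}} = - \frac{90}{280 + 64 - 264} + \frac{91}{\left(-15\right) \frac{1}{4}} = - \frac{90}{80} + \frac{91}{- \frac{15}{4}} = \left(-90\right) \frac{1}{80} + 91 \left(- \frac{4}{15}\right) = - \frac{9}{8} - \frac{364}{15} = - \frac{3047}{120}$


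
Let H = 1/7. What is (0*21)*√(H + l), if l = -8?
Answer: 0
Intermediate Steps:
H = ⅐ ≈ 0.14286
(0*21)*√(H + l) = (0*21)*√(⅐ - 8) = 0*√(-55/7) = 0*(I*√385/7) = 0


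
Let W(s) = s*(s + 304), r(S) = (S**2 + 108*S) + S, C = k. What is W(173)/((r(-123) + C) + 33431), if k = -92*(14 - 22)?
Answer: 27507/11963 ≈ 2.2993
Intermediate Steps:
k = 736 (k = -92*(-8) = 736)
C = 736
r(S) = S**2 + 109*S
W(s) = s*(304 + s)
W(173)/((r(-123) + C) + 33431) = (173*(304 + 173))/((-123*(109 - 123) + 736) + 33431) = (173*477)/((-123*(-14) + 736) + 33431) = 82521/((1722 + 736) + 33431) = 82521/(2458 + 33431) = 82521/35889 = 82521*(1/35889) = 27507/11963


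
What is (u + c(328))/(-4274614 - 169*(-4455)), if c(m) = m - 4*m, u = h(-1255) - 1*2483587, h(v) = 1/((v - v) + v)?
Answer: 3118136606/4419757345 ≈ 0.70550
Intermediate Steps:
h(v) = 1/v (h(v) = 1/(0 + v) = 1/v)
u = -3116901686/1255 (u = 1/(-1255) - 1*2483587 = -1/1255 - 2483587 = -3116901686/1255 ≈ -2.4836e+6)
c(m) = -3*m
(u + c(328))/(-4274614 - 169*(-4455)) = (-3116901686/1255 - 3*328)/(-4274614 - 169*(-4455)) = (-3116901686/1255 - 984)/(-4274614 + 752895) = -3118136606/1255/(-3521719) = -3118136606/1255*(-1/3521719) = 3118136606/4419757345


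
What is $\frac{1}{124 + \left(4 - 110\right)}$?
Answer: $\frac{1}{18} \approx 0.055556$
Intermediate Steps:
$\frac{1}{124 + \left(4 - 110\right)} = \frac{1}{124 - 106} = \frac{1}{18}$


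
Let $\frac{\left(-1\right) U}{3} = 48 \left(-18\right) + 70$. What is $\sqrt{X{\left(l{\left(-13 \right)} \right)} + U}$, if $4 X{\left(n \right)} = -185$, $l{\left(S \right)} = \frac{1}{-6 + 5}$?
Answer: $\frac{\sqrt{9343}}{2} \approx 48.33$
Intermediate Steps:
$l{\left(S \right)} = -1$ ($l{\left(S \right)} = \frac{1}{-1} = -1$)
$X{\left(n \right)} = - \frac{185}{4}$ ($X{\left(n \right)} = \frac{1}{4} \left(-185\right) = - \frac{185}{4}$)
$U = 2382$ ($U = - 3 \left(48 \left(-18\right) + 70\right) = - 3 \left(-864 + 70\right) = \left(-3\right) \left(-794\right) = 2382$)
$\sqrt{X{\left(l{\left(-13 \right)} \right)} + U} = \sqrt{- \frac{185}{4} + 2382} = \sqrt{\frac{9343}{4}} = \frac{\sqrt{9343}}{2}$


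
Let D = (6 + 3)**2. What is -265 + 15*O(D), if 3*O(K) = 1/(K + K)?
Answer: -42925/162 ≈ -264.97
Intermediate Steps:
D = 81 (D = 9**2 = 81)
O(K) = 1/(6*K) (O(K) = 1/(3*(K + K)) = 1/(3*((2*K))) = (1/(2*K))/3 = 1/(6*K))
-265 + 15*O(D) = -265 + 15*((1/6)/81) = -265 + 15*((1/6)*(1/81)) = -265 + 15*(1/486) = -265 + 5/162 = -42925/162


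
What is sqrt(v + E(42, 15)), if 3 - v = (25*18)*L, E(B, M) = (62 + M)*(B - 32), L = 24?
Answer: I*sqrt(10027) ≈ 100.13*I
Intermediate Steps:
E(B, M) = (-32 + B)*(62 + M) (E(B, M) = (62 + M)*(-32 + B) = (-32 + B)*(62 + M))
v = -10797 (v = 3 - 25*18*24 = 3 - 450*24 = 3 - 1*10800 = 3 - 10800 = -10797)
sqrt(v + E(42, 15)) = sqrt(-10797 + (-1984 - 32*15 + 62*42 + 42*15)) = sqrt(-10797 + (-1984 - 480 + 2604 + 630)) = sqrt(-10797 + 770) = sqrt(-10027) = I*sqrt(10027)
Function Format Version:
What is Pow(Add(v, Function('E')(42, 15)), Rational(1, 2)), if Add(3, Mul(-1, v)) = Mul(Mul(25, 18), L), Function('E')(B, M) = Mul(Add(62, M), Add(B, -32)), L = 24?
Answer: Mul(I, Pow(10027, Rational(1, 2))) ≈ Mul(100.13, I)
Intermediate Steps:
Function('E')(B, M) = Mul(Add(-32, B), Add(62, M)) (Function('E')(B, M) = Mul(Add(62, M), Add(-32, B)) = Mul(Add(-32, B), Add(62, M)))
v = -10797 (v = Add(3, Mul(-1, Mul(Mul(25, 18), 24))) = Add(3, Mul(-1, Mul(450, 24))) = Add(3, Mul(-1, 10800)) = Add(3, -10800) = -10797)
Pow(Add(v, Function('E')(42, 15)), Rational(1, 2)) = Pow(Add(-10797, Add(-1984, Mul(-32, 15), Mul(62, 42), Mul(42, 15))), Rational(1, 2)) = Pow(Add(-10797, Add(-1984, -480, 2604, 630)), Rational(1, 2)) = Pow(Add(-10797, 770), Rational(1, 2)) = Pow(-10027, Rational(1, 2)) = Mul(I, Pow(10027, Rational(1, 2)))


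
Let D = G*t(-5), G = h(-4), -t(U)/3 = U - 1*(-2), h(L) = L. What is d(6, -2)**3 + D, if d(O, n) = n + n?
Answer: -100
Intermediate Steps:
t(U) = -6 - 3*U (t(U) = -3*(U - 1*(-2)) = -3*(U + 2) = -3*(2 + U) = -6 - 3*U)
G = -4
d(O, n) = 2*n
D = -36 (D = -4*(-6 - 3*(-5)) = -4*(-6 + 15) = -4*9 = -36)
d(6, -2)**3 + D = (2*(-2))**3 - 36 = (-4)**3 - 36 = -64 - 36 = -100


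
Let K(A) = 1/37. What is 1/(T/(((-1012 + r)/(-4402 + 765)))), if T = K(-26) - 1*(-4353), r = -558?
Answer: 29045/292891247 ≈ 9.9167e-5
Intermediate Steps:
K(A) = 1/37
T = 161062/37 (T = 1/37 - 1*(-4353) = 1/37 + 4353 = 161062/37 ≈ 4353.0)
1/(T/(((-1012 + r)/(-4402 + 765)))) = 1/(161062/(37*(((-1012 - 558)/(-4402 + 765))))) = 1/(161062/(37*((-1570/(-3637))))) = 1/(161062/(37*((-1570*(-1/3637))))) = 1/(161062/(37*(1570/3637))) = 1/((161062/37)*(3637/1570)) = 1/(292891247/29045) = 29045/292891247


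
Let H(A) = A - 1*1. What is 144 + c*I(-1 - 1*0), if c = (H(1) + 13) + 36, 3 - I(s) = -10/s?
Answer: -199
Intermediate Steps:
H(A) = -1 + A (H(A) = A - 1 = -1 + A)
I(s) = 3 + 10/s (I(s) = 3 - (-10)/s = 3 + 10/s)
c = 49 (c = ((-1 + 1) + 13) + 36 = (0 + 13) + 36 = 13 + 36 = 49)
144 + c*I(-1 - 1*0) = 144 + 49*(3 + 10/(-1 - 1*0)) = 144 + 49*(3 + 10/(-1 + 0)) = 144 + 49*(3 + 10/(-1)) = 144 + 49*(3 + 10*(-1)) = 144 + 49*(3 - 10) = 144 + 49*(-7) = 144 - 343 = -199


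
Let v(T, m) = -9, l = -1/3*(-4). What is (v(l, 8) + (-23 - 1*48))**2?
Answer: 6400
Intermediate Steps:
l = 4/3 (l = -1*1/3*(-4) = -1/3*(-4) = 4/3 ≈ 1.3333)
(v(l, 8) + (-23 - 1*48))**2 = (-9 + (-23 - 1*48))**2 = (-9 + (-23 - 48))**2 = (-9 - 71)**2 = (-80)**2 = 6400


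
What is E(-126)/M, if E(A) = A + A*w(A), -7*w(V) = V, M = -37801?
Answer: 2394/37801 ≈ 0.063332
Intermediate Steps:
w(V) = -V/7
E(A) = A - A**2/7 (E(A) = A + A*(-A/7) = A - A**2/7)
E(-126)/M = ((1/7)*(-126)*(7 - 1*(-126)))/(-37801) = ((1/7)*(-126)*(7 + 126))*(-1/37801) = ((1/7)*(-126)*133)*(-1/37801) = -2394*(-1/37801) = 2394/37801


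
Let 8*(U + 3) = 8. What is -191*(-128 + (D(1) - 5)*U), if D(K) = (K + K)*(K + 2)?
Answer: 24830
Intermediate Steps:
D(K) = 2*K*(2 + K) (D(K) = (2*K)*(2 + K) = 2*K*(2 + K))
U = -2 (U = -3 + (⅛)*8 = -3 + 1 = -2)
-191*(-128 + (D(1) - 5)*U) = -191*(-128 + (2*1*(2 + 1) - 5)*(-2)) = -191*(-128 + (2*1*3 - 5)*(-2)) = -191*(-128 + (6 - 5)*(-2)) = -191*(-128 + 1*(-2)) = -191*(-128 - 2) = -191*(-130) = 24830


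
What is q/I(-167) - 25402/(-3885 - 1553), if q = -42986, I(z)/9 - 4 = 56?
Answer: -55010197/734130 ≈ -74.932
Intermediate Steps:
I(z) = 540 (I(z) = 36 + 9*56 = 36 + 504 = 540)
q/I(-167) - 25402/(-3885 - 1553) = -42986/540 - 25402/(-3885 - 1553) = -42986*1/540 - 25402/(-5438) = -21493/270 - 25402*(-1/5438) = -21493/270 + 12701/2719 = -55010197/734130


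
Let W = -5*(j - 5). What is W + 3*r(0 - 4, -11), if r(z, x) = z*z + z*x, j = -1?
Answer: 210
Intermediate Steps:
r(z, x) = z**2 + x*z
W = 30 (W = -5*(-1 - 5) = -5*(-6) = 30)
W + 3*r(0 - 4, -11) = 30 + 3*((0 - 4)*(-11 + (0 - 4))) = 30 + 3*(-4*(-11 - 4)) = 30 + 3*(-4*(-15)) = 30 + 3*60 = 30 + 180 = 210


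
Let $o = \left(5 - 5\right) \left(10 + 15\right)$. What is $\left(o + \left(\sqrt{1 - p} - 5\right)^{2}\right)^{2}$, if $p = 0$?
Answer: $256$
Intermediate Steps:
$o = 0$ ($o = \left(5 - 5\right) 25 = 0 \cdot 25 = 0$)
$\left(o + \left(\sqrt{1 - p} - 5\right)^{2}\right)^{2} = \left(0 + \left(\sqrt{1 - 0} - 5\right)^{2}\right)^{2} = \left(0 + \left(\sqrt{1 + 0} - 5\right)^{2}\right)^{2} = \left(0 + \left(\sqrt{1} - 5\right)^{2}\right)^{2} = \left(0 + \left(1 - 5\right)^{2}\right)^{2} = \left(0 + \left(-4\right)^{2}\right)^{2} = \left(0 + 16\right)^{2} = 16^{2} = 256$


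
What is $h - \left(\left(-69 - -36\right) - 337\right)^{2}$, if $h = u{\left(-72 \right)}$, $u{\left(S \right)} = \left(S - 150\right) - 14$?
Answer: $-137136$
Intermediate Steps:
$u{\left(S \right)} = -164 + S$ ($u{\left(S \right)} = \left(-150 + S\right) - 14 = -164 + S$)
$h = -236$ ($h = -164 - 72 = -236$)
$h - \left(\left(-69 - -36\right) - 337\right)^{2} = -236 - \left(\left(-69 - -36\right) - 337\right)^{2} = -236 - \left(\left(-69 + 36\right) - 337\right)^{2} = -236 - \left(-33 - 337\right)^{2} = -236 - \left(-370\right)^{2} = -236 - 136900 = -137136$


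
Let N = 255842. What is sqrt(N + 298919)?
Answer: sqrt(554761) ≈ 744.82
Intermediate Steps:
sqrt(N + 298919) = sqrt(255842 + 298919) = sqrt(554761)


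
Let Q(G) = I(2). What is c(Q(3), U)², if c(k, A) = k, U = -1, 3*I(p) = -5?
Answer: 25/9 ≈ 2.7778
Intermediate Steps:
I(p) = -5/3 (I(p) = (⅓)*(-5) = -5/3)
Q(G) = -5/3
c(Q(3), U)² = (-5/3)² = 25/9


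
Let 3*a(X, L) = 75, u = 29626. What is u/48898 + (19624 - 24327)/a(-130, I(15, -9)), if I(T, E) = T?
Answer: -114613322/611225 ≈ -187.51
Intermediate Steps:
a(X, L) = 25 (a(X, L) = (1/3)*75 = 25)
u/48898 + (19624 - 24327)/a(-130, I(15, -9)) = 29626/48898 + (19624 - 24327)/25 = 29626*(1/48898) - 4703*1/25 = 14813/24449 - 4703/25 = -114613322/611225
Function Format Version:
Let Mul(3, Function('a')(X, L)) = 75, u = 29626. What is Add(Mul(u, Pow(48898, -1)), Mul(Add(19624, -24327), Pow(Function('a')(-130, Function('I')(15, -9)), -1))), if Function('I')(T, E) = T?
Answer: Rational(-114613322, 611225) ≈ -187.51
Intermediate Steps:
Function('a')(X, L) = 25 (Function('a')(X, L) = Mul(Rational(1, 3), 75) = 25)
Add(Mul(u, Pow(48898, -1)), Mul(Add(19624, -24327), Pow(Function('a')(-130, Function('I')(15, -9)), -1))) = Add(Mul(29626, Pow(48898, -1)), Mul(Add(19624, -24327), Pow(25, -1))) = Add(Mul(29626, Rational(1, 48898)), Mul(-4703, Rational(1, 25))) = Add(Rational(14813, 24449), Rational(-4703, 25)) = Rational(-114613322, 611225)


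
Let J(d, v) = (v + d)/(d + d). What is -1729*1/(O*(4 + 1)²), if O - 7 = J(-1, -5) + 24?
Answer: -1729/850 ≈ -2.0341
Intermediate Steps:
J(d, v) = (d + v)/(2*d) (J(d, v) = (d + v)/((2*d)) = (d + v)*(1/(2*d)) = (d + v)/(2*d))
O = 34 (O = 7 + ((½)*(-1 - 5)/(-1) + 24) = 7 + ((½)*(-1)*(-6) + 24) = 7 + (3 + 24) = 7 + 27 = 34)
-1729*1/(O*(4 + 1)²) = -1729*1/(34*(4 + 1)²) = -1729/(5²*34) = -1729/(25*34) = -1729/850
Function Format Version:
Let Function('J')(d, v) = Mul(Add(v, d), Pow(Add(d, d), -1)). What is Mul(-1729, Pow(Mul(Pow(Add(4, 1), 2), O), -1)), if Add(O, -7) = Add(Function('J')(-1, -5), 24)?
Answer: Rational(-1729, 850) ≈ -2.0341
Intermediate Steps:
Function('J')(d, v) = Mul(Rational(1, 2), Pow(d, -1), Add(d, v)) (Function('J')(d, v) = Mul(Add(d, v), Pow(Mul(2, d), -1)) = Mul(Add(d, v), Mul(Rational(1, 2), Pow(d, -1))) = Mul(Rational(1, 2), Pow(d, -1), Add(d, v)))
O = 34 (O = Add(7, Add(Mul(Rational(1, 2), Pow(-1, -1), Add(-1, -5)), 24)) = Add(7, Add(Mul(Rational(1, 2), -1, -6), 24)) = Add(7, Add(3, 24)) = Add(7, 27) = 34)
Mul(-1729, Pow(Mul(Pow(Add(4, 1), 2), O), -1)) = Mul(-1729, Pow(Mul(Pow(Add(4, 1), 2), 34), -1)) = Mul(-1729, Pow(Mul(Pow(5, 2), 34), -1)) = Mul(-1729, Pow(Mul(25, 34), -1)) = Mul(-1729, Pow(850, -1)) = Mul(-1729, Rational(1, 850)) = Rational(-1729, 850)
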